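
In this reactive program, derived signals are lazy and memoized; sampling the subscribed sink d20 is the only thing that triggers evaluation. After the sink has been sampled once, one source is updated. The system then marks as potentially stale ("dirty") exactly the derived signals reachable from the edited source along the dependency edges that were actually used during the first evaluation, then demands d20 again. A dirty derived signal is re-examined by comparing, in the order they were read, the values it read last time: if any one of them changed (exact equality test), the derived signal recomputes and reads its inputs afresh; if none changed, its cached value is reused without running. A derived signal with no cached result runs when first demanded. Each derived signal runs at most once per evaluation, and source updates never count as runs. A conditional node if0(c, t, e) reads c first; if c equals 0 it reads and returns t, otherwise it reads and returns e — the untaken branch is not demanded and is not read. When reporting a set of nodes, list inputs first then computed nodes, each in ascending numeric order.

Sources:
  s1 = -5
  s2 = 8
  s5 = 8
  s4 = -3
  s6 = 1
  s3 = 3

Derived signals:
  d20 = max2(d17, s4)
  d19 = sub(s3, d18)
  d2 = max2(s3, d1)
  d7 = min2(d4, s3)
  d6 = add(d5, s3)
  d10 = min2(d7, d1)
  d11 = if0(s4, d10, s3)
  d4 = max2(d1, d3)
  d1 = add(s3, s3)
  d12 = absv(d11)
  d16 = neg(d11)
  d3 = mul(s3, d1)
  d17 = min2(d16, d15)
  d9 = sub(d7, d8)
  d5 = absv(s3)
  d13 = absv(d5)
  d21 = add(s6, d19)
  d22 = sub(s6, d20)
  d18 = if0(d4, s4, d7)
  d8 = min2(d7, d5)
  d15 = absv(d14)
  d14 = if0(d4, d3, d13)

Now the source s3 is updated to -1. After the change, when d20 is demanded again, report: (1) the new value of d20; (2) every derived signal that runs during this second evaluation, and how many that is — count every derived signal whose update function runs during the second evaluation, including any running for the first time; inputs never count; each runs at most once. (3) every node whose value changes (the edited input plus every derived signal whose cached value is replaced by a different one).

First demand of the output computes:
  d1 = add(3, 3) = 6
  d3 = mul(3, 6) = 18
  d4 = max2(6, 18) = 18
  d5 = absv(3) = 3
  d11 = if0(s4=-3 -> else branch s3) = 3
  d13 = absv(3) = 3
  d14 = if0(d4=18 -> else branch d13) = 3
  d15 = absv(3) = 3
  d16 = neg(3) = -3
  d17 = min2(-3, 3) = -3
  d20 = max2(-3, -3) = -3

After the edit, cleaning proceeds:
  d1: a read changed (s3 3->-1; s3 3->-1) — executes, giving -2.
  d3: a read changed (s3 3->-1; d1 6->-2) — executes, giving 2.
  d4: a read changed (d1 6->-2; d3 18->2) — executes, giving 2.
  d5: a read changed (s3 3->-1) — executes, giving 1.
  d11: a read changed (s3 3->-1) — executes, giving -1.
  d13: a read changed (d5 3->1) — executes, giving 1.
  d14: a read changed (d4 18->2; d13 3->1) — executes, giving 1.
  d15: a read changed (d14 3->1) — executes, giving 1.
  d16: a read changed (d11 3->-1) — executes, giving 1.
  d17: a read changed (d16 -3->1; d15 3->1) — executes, giving 1.
  d20: a read changed (d17 -3->1) — executes, giving 1.

Demanding d20 again yields 1.
11 derived signals run: d1, d3, d4, d5, d11, d13, d14, d15, d16, d17, d20.
The nodes whose values change: s3, d1, d3, d4, d5, d11, d13, d14, d15, d16, d17, d20.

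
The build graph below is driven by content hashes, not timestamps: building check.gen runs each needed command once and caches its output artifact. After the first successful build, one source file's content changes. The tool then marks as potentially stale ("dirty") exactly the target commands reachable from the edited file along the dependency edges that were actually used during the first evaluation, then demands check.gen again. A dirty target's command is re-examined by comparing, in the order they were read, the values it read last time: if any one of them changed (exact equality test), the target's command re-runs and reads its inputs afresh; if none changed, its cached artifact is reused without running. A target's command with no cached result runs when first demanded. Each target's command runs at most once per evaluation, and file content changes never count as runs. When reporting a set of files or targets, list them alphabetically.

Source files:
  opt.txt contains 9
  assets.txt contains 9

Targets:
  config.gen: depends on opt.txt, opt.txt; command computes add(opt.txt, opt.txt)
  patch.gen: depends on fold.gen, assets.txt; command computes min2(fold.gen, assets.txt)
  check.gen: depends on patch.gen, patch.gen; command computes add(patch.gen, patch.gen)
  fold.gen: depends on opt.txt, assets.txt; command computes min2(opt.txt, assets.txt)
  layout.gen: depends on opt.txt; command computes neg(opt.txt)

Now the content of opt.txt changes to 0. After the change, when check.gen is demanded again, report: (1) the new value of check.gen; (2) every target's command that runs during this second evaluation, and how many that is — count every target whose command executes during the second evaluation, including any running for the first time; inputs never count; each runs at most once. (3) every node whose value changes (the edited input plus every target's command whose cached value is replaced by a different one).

check.gen now evaluates to 0.
Run set: check.gen, fold.gen, patch.gen (3 run).
Changed values: check.gen, fold.gen, opt.txt, patch.gen.

Initial pass — values computed on the first demand:
  fold.gen = min2(9, 9) = 9
  patch.gen = min2(9, 9) = 9
  check.gen = add(9, 9) = 18

Second demand — change propagation:
  fold.gen: re-runs because opt.txt 9->0; new result 0.
  patch.gen: re-runs because fold.gen 9->0; new result 0.
  check.gen: re-runs because patch.gen 9->0; patch.gen 9->0; new result 0.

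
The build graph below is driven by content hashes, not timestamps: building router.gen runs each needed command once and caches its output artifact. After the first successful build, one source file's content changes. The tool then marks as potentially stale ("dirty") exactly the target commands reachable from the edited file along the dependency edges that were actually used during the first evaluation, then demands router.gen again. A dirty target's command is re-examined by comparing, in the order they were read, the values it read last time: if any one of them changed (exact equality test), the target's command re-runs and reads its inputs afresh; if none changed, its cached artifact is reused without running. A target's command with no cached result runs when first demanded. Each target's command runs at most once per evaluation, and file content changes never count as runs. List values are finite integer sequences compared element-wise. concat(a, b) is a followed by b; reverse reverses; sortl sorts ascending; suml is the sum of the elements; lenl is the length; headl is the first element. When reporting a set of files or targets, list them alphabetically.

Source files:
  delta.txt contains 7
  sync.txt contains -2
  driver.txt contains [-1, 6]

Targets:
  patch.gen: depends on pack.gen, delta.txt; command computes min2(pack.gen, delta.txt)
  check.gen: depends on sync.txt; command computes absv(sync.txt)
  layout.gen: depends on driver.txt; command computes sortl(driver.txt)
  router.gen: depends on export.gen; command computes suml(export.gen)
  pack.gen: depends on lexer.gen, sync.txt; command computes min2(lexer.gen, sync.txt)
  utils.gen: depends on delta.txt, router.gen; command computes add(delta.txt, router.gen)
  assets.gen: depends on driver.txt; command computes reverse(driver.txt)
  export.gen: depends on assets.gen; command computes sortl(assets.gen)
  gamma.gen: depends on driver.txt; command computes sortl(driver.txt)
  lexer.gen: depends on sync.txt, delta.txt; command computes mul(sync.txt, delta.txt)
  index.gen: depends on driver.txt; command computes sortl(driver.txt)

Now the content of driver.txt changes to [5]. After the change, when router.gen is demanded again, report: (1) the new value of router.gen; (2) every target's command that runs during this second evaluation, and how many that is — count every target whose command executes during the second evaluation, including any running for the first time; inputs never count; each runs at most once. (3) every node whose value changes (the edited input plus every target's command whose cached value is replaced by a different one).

router.gen now evaluates to 5.
Run set: assets.gen, export.gen, router.gen (3 run).
Changed values: assets.gen, driver.txt, export.gen.

Initial pass — values computed on the first demand:
  assets.gen = reverse([-1, 6]) = [6, -1]
  export.gen = sortl([6, -1]) = [-1, 6]
  router.gen = suml([-1, 6]) = 5

Second demand — change propagation:
  assets.gen: re-runs because driver.txt [-1, 6]->[5]; new result [5].
  export.gen: re-runs because assets.gen [6, -1]->[5]; new result [5].
  router.gen: re-runs because export.gen [-1, 6]->[5]; new result 5 (unchanged).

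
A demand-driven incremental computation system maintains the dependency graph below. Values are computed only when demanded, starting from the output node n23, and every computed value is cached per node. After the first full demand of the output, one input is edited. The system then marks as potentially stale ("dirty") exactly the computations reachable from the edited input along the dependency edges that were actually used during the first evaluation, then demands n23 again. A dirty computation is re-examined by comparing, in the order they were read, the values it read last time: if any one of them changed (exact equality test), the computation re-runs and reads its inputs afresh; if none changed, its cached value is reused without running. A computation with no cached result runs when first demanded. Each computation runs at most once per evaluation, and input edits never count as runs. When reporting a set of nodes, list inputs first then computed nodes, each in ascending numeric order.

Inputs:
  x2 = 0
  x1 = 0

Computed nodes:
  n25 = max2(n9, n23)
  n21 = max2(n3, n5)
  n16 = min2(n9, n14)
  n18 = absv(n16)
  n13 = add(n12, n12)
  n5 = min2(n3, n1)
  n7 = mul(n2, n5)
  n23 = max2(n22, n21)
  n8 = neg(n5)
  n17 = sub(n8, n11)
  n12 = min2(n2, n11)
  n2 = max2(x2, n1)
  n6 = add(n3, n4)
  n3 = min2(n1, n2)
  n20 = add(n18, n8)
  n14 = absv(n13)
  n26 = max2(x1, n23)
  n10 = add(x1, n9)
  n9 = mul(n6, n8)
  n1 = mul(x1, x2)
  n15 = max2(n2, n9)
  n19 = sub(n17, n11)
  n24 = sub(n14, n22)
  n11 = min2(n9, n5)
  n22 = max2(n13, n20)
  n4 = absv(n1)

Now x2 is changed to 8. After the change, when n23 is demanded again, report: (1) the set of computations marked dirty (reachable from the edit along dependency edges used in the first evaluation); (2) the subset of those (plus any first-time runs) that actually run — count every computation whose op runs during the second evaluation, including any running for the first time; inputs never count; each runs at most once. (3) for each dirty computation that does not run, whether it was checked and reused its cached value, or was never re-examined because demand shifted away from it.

Marked dirty: n1, n2, n3, n4, n5, n6, n8, n9, n11, n12, n13, n14, n16, n18, n20, n21, n22, n23.
Computations that run: n1, n2, n3, n12 — 4 in total.
Checked but reused from cache: n4, n5, n6, n8, n9, n11, n13, n14, n16, n18, n20, n21, n22, n23.
Key observation: the cutoff stops propagation at n4 — its inputs' values are unchanged, so it reuses its cache.

First evaluation (everything demanded from the output):
  n1 = mul(0, 0) = 0
  n2 = max2(0, 0) = 0
  n3 = min2(0, 0) = 0
  n4 = absv(0) = 0
  n5 = min2(0, 0) = 0
  n6 = add(0, 0) = 0
  n8 = neg(0) = 0
  n9 = mul(0, 0) = 0
  n11 = min2(0, 0) = 0
  n12 = min2(0, 0) = 0
  n13 = add(0, 0) = 0
  n14 = absv(0) = 0
  n16 = min2(0, 0) = 0
  n18 = absv(0) = 0
  n20 = add(0, 0) = 0
  n21 = max2(0, 0) = 0
  n22 = max2(0, 0) = 0
  n23 = max2(0, 0) = 0

Propagation after the edit:
  n1: runs — x2 0->8; result 0 (same value as before).
  n2: runs — x2 0->8; result 8.
  n3: runs — n2 0->8; result 0 (same value as before).
  n4: checked — values it read are unchanged (n1 unchanged); reused cached 0 without running.
  n5: checked — values it read are unchanged (n3 unchanged, n1 unchanged); reused cached 0 without running.
  n6: checked — values it read are unchanged (n3 unchanged, n4 unchanged); reused cached 0 without running.
  n8: checked — values it read are unchanged (n5 unchanged); reused cached 0 without running.
  n9: checked — values it read are unchanged (n6 unchanged, n8 unchanged); reused cached 0 without running.
  n11: checked — values it read are unchanged (n9 unchanged, n5 unchanged); reused cached 0 without running.
  n12: runs — n2 0->8; result 0 (same value as before).
  n13: checked — values it read are unchanged (n12 unchanged, n12 unchanged); reused cached 0 without running.
  n14: checked — values it read are unchanged (n13 unchanged); reused cached 0 without running.
  n16: checked — values it read are unchanged (n9 unchanged, n14 unchanged); reused cached 0 without running.
  n18: checked — values it read are unchanged (n16 unchanged); reused cached 0 without running.
  n20: checked — values it read are unchanged (n18 unchanged, n8 unchanged); reused cached 0 without running.
  n21: checked — values it read are unchanged (n3 unchanged, n5 unchanged); reused cached 0 without running.
  n22: checked — values it read are unchanged (n13 unchanged, n20 unchanged); reused cached 0 without running.
  n23: checked — values it read are unchanged (n22 unchanged, n21 unchanged); reused cached 0 without running.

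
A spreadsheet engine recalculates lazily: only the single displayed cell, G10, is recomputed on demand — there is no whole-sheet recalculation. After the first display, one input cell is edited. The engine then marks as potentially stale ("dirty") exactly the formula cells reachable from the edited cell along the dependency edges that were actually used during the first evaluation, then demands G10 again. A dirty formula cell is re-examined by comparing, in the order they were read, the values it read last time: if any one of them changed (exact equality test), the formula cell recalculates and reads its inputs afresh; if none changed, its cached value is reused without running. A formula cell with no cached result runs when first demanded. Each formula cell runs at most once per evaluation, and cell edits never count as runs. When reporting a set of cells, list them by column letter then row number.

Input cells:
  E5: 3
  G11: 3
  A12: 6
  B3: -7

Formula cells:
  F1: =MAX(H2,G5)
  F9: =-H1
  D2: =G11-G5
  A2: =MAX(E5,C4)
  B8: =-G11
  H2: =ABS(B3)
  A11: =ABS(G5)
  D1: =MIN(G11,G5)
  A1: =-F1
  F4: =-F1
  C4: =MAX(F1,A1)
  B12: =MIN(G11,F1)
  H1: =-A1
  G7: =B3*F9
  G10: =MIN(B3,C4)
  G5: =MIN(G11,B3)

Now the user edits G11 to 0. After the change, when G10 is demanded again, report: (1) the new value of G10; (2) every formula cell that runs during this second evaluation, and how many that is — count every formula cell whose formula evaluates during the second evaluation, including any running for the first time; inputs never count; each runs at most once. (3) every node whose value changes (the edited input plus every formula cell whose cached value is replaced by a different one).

New value of G10: -7.
Formula cells that run: G5 — 1 in total.
Values that change: G11.
Key observation: the change is absorbed at G5 — it re-runs but produces the same value, and the output's value is unchanged.

First evaluation (everything demanded from the output):
  G5 = MIN(3, -7) = -7
  H2 = ABS(-7) = 7
  F1 = MAX(7, -7) = 7
  A1 = -(7) = -7
  C4 = MAX(7, -7) = 7
  G10 = MIN(-7, 7) = -7

Propagation after the edit:
  G5: runs — G11 3->0; result -7 (same value as before).
  F1: checked — values it read are unchanged (H2 unchanged, G5 unchanged); reused cached 7 without running.
  A1: checked — values it read are unchanged (F1 unchanged); reused cached -7 without running.
  C4: checked — values it read are unchanged (F1 unchanged, A1 unchanged); reused cached 7 without running.
  G10: checked — values it read are unchanged (B3 unchanged, C4 unchanged); reused cached -7 without running.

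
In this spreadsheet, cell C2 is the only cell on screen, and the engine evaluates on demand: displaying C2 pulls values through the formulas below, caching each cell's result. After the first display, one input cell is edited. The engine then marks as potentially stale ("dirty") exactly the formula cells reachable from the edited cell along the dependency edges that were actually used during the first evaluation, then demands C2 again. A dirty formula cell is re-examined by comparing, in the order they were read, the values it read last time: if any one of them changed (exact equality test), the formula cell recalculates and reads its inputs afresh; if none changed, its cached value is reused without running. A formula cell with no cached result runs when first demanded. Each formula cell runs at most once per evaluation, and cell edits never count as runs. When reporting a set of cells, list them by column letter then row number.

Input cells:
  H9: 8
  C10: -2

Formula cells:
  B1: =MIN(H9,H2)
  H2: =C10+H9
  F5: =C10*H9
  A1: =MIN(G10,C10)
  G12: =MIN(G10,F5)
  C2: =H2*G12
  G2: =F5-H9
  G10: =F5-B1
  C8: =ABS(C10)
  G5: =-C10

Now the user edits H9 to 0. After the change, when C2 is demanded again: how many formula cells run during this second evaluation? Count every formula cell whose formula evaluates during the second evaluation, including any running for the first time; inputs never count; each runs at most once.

Initial pass — values computed on the first demand:
  F5 = -2 * 8 = -16
  H2 = -2 + 8 = 6
  B1 = MIN(8, 6) = 6
  G10 = -16 - 6 = -22
  G12 = MIN(-22, -16) = -22
  C2 = 6 * -22 = -132

Second demand — change propagation:
  F5: re-runs because H9 8->0; new result 0.
  H2: re-runs because H9 8->0; new result -2.
  B1: re-runs because H9 8->0; H2 6->-2; new result -2.
  G10: re-runs because F5 -16->0; B1 6->-2; new result 2.
  G12: re-runs because G10 -22->2; F5 -16->0; new result 0.
  C2: re-runs because H2 6->-2; G12 -22->0; new result 0.

Run set: B1, C2, F5, G10, G12, H2 (6 run).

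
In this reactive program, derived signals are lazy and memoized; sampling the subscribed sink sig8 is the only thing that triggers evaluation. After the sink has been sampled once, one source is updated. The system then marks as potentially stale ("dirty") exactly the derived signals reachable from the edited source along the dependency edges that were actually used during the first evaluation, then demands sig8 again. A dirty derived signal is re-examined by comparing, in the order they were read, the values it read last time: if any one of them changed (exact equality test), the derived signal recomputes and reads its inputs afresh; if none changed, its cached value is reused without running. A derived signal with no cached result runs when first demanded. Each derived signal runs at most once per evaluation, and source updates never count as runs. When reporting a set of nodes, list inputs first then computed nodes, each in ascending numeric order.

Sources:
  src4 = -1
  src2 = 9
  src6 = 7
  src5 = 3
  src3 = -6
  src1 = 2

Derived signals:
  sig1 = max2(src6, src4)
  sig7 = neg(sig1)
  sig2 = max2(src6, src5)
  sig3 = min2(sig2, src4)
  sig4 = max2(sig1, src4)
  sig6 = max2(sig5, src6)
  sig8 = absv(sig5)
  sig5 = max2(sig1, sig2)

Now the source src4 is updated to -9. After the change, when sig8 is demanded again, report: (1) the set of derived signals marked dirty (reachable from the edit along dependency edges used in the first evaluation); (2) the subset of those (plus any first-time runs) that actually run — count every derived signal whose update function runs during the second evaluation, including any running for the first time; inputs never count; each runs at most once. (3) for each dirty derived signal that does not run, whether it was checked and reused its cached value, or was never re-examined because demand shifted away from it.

First demand of the output computes:
  sig1 = max2(7, -1) = 7
  sig2 = max2(7, 3) = 7
  sig5 = max2(7, 7) = 7
  sig8 = absv(7) = 7

After the edit, cleaning proceeds:
  sig1: a read changed (src4 -1->-9) — executes, giving 7 — identical to its old value.
  sig5: dirty, but its reads are unchanged (sig1 unchanged, sig2 unchanged); cached 7 stands.
  sig8: dirty, but its reads are unchanged (sig5 unchanged); cached 7 stands.

Note the absorption at sig1: it re-runs yet its value is the same, leaving the output's value untouched.

The edit dirties: sig1, sig5, sig8.
1 derived signals run: sig1.
Cache hits after checking: sig5, sig8.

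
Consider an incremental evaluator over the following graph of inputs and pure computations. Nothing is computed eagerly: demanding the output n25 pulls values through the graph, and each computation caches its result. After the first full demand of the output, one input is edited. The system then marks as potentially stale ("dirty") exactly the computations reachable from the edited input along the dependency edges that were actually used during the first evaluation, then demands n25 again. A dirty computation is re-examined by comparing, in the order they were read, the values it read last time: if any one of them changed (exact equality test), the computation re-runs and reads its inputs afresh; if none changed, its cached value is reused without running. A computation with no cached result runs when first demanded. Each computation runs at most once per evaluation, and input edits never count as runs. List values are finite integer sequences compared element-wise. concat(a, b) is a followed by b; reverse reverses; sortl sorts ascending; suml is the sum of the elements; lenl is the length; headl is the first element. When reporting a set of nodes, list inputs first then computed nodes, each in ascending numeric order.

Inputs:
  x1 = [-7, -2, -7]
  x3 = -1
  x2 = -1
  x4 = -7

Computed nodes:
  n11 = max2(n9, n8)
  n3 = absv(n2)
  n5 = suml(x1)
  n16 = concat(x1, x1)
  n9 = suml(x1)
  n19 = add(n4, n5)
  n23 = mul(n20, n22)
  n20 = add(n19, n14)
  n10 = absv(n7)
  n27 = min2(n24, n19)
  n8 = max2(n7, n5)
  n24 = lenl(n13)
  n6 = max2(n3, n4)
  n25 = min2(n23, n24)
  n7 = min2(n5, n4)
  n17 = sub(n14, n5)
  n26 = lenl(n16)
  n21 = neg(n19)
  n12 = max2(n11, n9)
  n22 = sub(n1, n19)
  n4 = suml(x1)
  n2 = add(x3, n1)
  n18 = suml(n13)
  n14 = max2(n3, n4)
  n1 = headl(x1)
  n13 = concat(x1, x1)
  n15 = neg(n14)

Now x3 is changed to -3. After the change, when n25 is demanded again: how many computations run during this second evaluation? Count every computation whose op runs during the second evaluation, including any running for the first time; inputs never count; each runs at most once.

Initial pass — values computed on the first demand:
  n1 = headl([-7, -2, -7]) = -7
  n2 = add(-1, -7) = -8
  n3 = absv(-8) = 8
  n4 = suml([-7, -2, -7]) = -16
  n5 = suml([-7, -2, -7]) = -16
  n13 = concat([-7, -2, -7], [-7, -2, -7]) = [-7, -2, -7, -7, -2, -7]
  n14 = max2(8, -16) = 8
  n19 = add(-16, -16) = -32
  n20 = add(-32, 8) = -24
  n22 = sub(-7, -32) = 25
  n23 = mul(-24, 25) = -600
  n24 = lenl([-7, -2, -7, -7, -2, -7]) = 6
  n25 = min2(-600, 6) = -600

Second demand — change propagation:
  n2: re-runs because x3 -1->-3; new result -10.
  n3: re-runs because n2 -8->-10; new result 10.
  n14: re-runs because n3 8->10; new result 10.
  n20: re-runs because n14 8->10; new result -22.
  n23: re-runs because n20 -24->-22; new result -550.
  n25: re-runs because n23 -600->-550; new result -550.

Run set: n2, n3, n14, n20, n23, n25 (6 run).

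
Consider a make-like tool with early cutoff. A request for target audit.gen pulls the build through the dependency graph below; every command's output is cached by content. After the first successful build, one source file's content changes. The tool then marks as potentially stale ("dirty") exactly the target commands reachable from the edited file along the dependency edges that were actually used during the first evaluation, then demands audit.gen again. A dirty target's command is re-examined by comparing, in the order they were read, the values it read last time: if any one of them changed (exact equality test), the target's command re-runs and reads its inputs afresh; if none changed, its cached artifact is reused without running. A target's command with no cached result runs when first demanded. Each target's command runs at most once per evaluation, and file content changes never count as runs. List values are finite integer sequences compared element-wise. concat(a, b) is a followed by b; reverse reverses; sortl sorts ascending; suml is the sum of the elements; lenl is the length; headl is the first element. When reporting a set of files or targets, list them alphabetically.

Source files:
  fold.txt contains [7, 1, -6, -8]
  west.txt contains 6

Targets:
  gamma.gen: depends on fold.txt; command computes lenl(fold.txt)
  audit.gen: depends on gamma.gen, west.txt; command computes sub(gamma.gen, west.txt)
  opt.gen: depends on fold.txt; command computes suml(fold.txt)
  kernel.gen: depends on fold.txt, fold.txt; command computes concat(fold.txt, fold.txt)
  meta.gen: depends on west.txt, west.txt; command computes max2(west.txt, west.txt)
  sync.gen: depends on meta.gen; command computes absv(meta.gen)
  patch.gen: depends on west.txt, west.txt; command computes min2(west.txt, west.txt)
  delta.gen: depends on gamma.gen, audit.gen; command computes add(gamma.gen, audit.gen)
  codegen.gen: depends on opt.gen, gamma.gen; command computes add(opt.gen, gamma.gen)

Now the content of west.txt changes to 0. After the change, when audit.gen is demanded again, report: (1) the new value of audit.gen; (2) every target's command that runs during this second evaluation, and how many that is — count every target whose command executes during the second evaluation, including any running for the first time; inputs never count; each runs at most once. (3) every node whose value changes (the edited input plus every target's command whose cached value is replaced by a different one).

First demand of the output computes:
  gamma.gen = lenl([7, 1, -6, -8]) = 4
  audit.gen = sub(4, 6) = -2

After the edit, cleaning proceeds:
  audit.gen: a read changed (west.txt 6->0) — executes, giving 4.

Demanding audit.gen again yields 4.
1 target commands run: audit.gen.
The nodes whose values change: audit.gen, west.txt.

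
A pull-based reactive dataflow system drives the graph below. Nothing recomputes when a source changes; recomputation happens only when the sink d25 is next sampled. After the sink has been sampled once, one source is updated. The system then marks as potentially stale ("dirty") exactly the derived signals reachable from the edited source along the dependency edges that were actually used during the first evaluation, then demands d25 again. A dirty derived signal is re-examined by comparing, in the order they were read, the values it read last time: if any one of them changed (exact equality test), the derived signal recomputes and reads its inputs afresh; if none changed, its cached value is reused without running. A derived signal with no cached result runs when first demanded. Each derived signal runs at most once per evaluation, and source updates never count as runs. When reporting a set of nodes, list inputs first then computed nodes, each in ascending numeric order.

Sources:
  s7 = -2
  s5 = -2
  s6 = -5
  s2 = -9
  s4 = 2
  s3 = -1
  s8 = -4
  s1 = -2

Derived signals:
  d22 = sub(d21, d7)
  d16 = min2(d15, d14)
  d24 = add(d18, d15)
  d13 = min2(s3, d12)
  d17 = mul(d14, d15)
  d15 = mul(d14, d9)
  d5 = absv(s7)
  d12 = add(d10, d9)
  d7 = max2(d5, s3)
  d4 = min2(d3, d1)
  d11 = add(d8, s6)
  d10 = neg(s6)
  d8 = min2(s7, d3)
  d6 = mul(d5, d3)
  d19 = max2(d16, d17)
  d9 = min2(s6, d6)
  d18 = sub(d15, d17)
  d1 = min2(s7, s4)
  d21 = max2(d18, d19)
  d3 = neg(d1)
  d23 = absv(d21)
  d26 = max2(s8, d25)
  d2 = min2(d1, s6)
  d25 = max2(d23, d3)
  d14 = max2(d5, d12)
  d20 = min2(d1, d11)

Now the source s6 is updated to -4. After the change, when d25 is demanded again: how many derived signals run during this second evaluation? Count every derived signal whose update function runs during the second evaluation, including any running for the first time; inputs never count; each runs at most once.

First evaluation (everything demanded from the output):
  d1 = min2(-2, 2) = -2
  d3 = neg(-2) = 2
  d5 = absv(-2) = 2
  d6 = mul(2, 2) = 4
  d9 = min2(-5, 4) = -5
  d10 = neg(-5) = 5
  d12 = add(5, -5) = 0
  d14 = max2(2, 0) = 2
  d15 = mul(2, -5) = -10
  d16 = min2(-10, 2) = -10
  d17 = mul(2, -10) = -20
  d18 = sub(-10, -20) = 10
  d19 = max2(-10, -20) = -10
  d21 = max2(10, -10) = 10
  d23 = absv(10) = 10
  d25 = max2(10, 2) = 10

Propagation after the edit:
  d9: runs — s6 -5->-4; result -4.
  d10: runs — s6 -5->-4; result 4.
  d12: runs — d10 5->4; d9 -5->-4; result 0 (same value as before).
  d14: checked — values it read are unchanged (d5 unchanged, d12 unchanged); reused cached 2 without running.
  d15: runs — d9 -5->-4; result -8.
  d16: runs — d15 -10->-8; result -8.
  d17: runs — d15 -10->-8; result -16.
  d18: runs — d15 -10->-8; d17 -20->-16; result 8.
  d19: runs — d16 -10->-8; d17 -20->-16; result -8.
  d21: runs — d18 10->8; d19 -10->-8; result 8.
  d23: runs — d21 10->8; result 8.
  d25: runs — d23 10->8; result 8.

Key observation: the cutoff stops propagation at d14 — its inputs' values are unchanged, so it reuses its cache.

Derived signals that run: d9, d10, d12, d15, d16, d17, d18, d19, d21, d23, d25 — 11 in total.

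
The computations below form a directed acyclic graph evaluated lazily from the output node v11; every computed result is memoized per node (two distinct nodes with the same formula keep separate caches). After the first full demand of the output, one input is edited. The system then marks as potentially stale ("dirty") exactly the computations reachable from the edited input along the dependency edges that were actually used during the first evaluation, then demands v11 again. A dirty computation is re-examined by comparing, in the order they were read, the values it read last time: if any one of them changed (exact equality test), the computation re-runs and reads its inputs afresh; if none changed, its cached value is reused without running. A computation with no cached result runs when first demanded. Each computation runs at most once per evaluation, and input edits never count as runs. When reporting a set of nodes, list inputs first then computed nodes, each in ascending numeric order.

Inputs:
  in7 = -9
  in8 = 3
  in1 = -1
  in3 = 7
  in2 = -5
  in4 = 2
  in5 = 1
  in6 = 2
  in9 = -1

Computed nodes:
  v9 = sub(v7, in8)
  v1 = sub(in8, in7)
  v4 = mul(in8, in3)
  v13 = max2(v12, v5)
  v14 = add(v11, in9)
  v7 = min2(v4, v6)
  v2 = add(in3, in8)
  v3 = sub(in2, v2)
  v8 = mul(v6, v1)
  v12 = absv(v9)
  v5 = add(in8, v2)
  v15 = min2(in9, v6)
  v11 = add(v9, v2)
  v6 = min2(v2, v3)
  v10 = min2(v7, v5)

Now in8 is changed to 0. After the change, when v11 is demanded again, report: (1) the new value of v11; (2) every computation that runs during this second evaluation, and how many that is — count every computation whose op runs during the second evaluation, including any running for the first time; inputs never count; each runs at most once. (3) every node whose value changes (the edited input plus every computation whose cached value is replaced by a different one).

First demand of the output computes:
  v2 = add(7, 3) = 10
  v3 = sub(-5, 10) = -15
  v4 = mul(3, 7) = 21
  v6 = min2(10, -15) = -15
  v7 = min2(21, -15) = -15
  v9 = sub(-15, 3) = -18
  v11 = add(-18, 10) = -8

After the edit, cleaning proceeds:
  v2: a read changed (in8 3->0) — executes, giving 7.
  v3: a read changed (v2 10->7) — executes, giving -12.
  v4: a read changed (in8 3->0) — executes, giving 0.
  v6: a read changed (v2 10->7; v3 -15->-12) — executes, giving -12.
  v7: a read changed (v4 21->0; v6 -15->-12) — executes, giving -12.
  v9: a read changed (v7 -15->-12; in8 3->0) — executes, giving -12.
  v11: a read changed (v9 -18->-12; v2 10->7) — executes, giving -5.

Demanding v11 again yields -5.
7 computations run: v2, v3, v4, v6, v7, v9, v11.
The nodes whose values change: in8, v2, v3, v4, v6, v7, v9, v11.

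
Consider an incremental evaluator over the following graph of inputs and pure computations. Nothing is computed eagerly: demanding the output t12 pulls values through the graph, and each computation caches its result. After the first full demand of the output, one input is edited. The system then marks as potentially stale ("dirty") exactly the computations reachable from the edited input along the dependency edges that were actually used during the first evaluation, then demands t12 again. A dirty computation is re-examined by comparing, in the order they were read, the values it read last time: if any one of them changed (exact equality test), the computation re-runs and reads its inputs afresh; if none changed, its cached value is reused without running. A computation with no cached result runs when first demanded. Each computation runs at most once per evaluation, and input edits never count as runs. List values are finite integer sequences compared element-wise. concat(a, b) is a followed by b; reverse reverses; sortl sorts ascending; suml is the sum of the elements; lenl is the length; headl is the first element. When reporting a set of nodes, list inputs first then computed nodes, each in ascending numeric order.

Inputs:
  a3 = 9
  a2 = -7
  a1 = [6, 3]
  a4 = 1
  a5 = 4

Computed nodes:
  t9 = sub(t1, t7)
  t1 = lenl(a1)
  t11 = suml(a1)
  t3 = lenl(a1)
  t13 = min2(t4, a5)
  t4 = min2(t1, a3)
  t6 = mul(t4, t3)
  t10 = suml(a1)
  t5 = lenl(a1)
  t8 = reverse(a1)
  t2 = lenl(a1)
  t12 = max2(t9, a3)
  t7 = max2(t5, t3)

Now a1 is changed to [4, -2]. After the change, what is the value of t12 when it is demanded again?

Initial pass — values computed on the first demand:
  t1 = lenl([6, 3]) = 2
  t3 = lenl([6, 3]) = 2
  t5 = lenl([6, 3]) = 2
  t7 = max2(2, 2) = 2
  t9 = sub(2, 2) = 0
  t12 = max2(0, 9) = 9

Second demand — change propagation:
  t1: re-runs because a1 [6, 3]->[4, -2]; new result 2 (unchanged).
  t3: re-runs because a1 [6, 3]->[4, -2]; new result 2 (unchanged).
  t5: re-runs because a1 [6, 3]->[4, -2]; new result 2 (unchanged).
  t7: re-examined; everything it read last time is the same (t5 unchanged, t3 unchanged) — cache 2 kept, no run.
  t9: re-examined; everything it read last time is the same (t1 unchanged, t7 unchanged) — cache 0 kept, no run.
  t12: re-examined; everything it read last time is the same (t9 unchanged, a3 unchanged) — cache 9 kept, no run.

The important point: at t7 every value read last time is unchanged, so the dirty flag clears without a run.

t12 now evaluates to 9.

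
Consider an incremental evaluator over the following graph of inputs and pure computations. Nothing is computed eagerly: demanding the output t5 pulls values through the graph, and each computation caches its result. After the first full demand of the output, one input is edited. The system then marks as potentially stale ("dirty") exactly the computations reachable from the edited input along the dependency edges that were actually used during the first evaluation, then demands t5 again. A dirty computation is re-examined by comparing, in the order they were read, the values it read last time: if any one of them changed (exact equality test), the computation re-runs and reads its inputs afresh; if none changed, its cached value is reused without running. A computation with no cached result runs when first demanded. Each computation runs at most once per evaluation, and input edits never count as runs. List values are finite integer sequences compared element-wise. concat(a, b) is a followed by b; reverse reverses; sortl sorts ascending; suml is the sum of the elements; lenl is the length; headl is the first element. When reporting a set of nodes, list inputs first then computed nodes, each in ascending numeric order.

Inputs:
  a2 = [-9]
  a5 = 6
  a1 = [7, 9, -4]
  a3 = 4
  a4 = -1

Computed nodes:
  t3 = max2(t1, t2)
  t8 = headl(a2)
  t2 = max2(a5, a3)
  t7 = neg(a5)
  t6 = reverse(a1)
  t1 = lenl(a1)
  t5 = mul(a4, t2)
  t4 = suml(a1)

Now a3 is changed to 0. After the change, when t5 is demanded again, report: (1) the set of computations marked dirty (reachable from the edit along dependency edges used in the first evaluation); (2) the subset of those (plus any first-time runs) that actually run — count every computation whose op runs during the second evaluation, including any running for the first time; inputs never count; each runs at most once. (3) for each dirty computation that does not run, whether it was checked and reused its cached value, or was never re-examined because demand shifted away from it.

Dirty set: t2, t5.
Run set: t2 (1 run).
Re-examined without running (cache reused): t5.
The important point: t2 recomputes to an identical value, and the output ends up unchanged.

Initial pass — values computed on the first demand:
  t2 = max2(6, 4) = 6
  t5 = mul(-1, 6) = -6

Second demand — change propagation:
  t2: re-runs because a3 4->0; new result 6 (unchanged).
  t5: re-examined; everything it read last time is the same (a4 unchanged, t2 unchanged) — cache -6 kept, no run.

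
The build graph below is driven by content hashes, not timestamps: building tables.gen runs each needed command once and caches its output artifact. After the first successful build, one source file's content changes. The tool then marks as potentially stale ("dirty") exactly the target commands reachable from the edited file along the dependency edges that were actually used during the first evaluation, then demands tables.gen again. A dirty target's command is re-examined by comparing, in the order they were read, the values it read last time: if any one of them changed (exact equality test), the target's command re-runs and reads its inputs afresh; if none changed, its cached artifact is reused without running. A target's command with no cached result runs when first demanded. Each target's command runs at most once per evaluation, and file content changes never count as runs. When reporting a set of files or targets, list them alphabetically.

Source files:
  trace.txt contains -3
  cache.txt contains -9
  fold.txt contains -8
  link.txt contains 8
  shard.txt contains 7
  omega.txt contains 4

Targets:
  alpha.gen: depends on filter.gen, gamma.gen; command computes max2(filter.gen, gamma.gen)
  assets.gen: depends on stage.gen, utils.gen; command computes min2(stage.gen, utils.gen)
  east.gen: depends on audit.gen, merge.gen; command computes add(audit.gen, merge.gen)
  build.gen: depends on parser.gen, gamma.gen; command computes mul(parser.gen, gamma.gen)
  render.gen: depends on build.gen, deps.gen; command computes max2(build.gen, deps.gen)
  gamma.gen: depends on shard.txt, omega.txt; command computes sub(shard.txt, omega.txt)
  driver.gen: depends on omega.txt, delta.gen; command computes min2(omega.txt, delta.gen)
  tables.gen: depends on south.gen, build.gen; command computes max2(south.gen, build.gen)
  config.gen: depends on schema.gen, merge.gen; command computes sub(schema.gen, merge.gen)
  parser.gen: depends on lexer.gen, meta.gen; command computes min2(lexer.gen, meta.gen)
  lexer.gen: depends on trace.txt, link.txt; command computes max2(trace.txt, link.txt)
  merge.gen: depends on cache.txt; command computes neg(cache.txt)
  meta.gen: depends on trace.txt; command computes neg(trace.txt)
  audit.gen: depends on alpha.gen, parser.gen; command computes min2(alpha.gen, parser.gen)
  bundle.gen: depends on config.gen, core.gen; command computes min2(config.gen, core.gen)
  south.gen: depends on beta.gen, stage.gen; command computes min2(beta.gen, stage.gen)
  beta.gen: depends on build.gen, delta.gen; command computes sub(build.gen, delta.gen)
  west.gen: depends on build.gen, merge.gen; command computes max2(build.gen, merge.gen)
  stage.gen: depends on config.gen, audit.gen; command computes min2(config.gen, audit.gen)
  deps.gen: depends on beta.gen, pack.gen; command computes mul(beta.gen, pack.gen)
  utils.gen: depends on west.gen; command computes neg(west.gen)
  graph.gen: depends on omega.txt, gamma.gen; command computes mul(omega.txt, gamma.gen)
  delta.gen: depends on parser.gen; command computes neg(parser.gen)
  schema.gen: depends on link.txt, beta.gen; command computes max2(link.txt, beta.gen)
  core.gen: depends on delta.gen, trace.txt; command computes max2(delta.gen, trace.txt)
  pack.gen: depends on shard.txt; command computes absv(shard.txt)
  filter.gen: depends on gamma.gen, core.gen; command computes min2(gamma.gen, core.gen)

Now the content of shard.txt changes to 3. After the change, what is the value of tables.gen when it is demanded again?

Initial pass — values computed on the first demand:
  gamma.gen = sub(7, 4) = 3
  lexer.gen = max2(-3, 8) = 8
  merge.gen = neg(-9) = 9
  meta.gen = neg(-3) = 3
  parser.gen = min2(8, 3) = 3
  build.gen = mul(3, 3) = 9
  delta.gen = neg(3) = -3
  beta.gen = sub(9, -3) = 12
  core.gen = max2(-3, -3) = -3
  filter.gen = min2(3, -3) = -3
  alpha.gen = max2(-3, 3) = 3
  audit.gen = min2(3, 3) = 3
  schema.gen = max2(8, 12) = 12
  config.gen = sub(12, 9) = 3
  stage.gen = min2(3, 3) = 3
  south.gen = min2(12, 3) = 3
  tables.gen = max2(3, 9) = 9

Second demand — change propagation:
  gamma.gen: re-runs because shard.txt 7->3; new result -1.
  build.gen: re-runs because gamma.gen 3->-1; new result -3.
  beta.gen: re-runs because build.gen 9->-3; new result 0.
  filter.gen: re-runs because gamma.gen 3->-1; new result -3 (unchanged).
  alpha.gen: re-runs because gamma.gen 3->-1; new result -1.
  audit.gen: re-runs because alpha.gen 3->-1; new result -1.
  schema.gen: re-runs because beta.gen 12->0; new result 8.
  config.gen: re-runs because schema.gen 12->8; new result -1.
  stage.gen: re-runs because config.gen 3->-1; audit.gen 3->-1; new result -1.
  south.gen: re-runs because beta.gen 12->0; stage.gen 3->-1; new result -1.
  tables.gen: re-runs because south.gen 3->-1; build.gen 9->-3; new result -1.

tables.gen now evaluates to -1.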